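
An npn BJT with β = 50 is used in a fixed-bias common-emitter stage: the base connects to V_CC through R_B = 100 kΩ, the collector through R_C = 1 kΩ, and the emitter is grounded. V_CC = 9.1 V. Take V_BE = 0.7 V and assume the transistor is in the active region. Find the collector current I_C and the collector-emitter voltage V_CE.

I_C ≈ 4.2 mA, V_CE ≈ 4.9 V

Base loop: V_CC = I_B·R_B + V_BE, so I_B = (9.1 − 0.7)/100 kΩ = 0.084 mA.
In the active region I_C = β·I_B = 50 × 0.084 = 4.2 mA.
Collector loop: V_CE = V_CC − I_C·R_C = 9.1 − 4.2×1 = 4.9 V.
Since V_CE = 4.9 V > V_CE(sat) ≈ 0.2 V, the transistor is in the active region as assumed.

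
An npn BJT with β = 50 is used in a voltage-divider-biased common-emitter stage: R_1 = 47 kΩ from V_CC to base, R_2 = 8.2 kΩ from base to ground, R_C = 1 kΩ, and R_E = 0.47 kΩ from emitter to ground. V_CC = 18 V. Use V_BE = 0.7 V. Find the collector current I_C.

Thevenize the base divider: V_Th = V_CC·R_2/(R_1+R_2) = 18×8.2/55.2 = 2.67 V, R_Th = R_1‖R_2 = 6.98 kΩ.
Base-emitter loop: V_Th = I_B·R_Th + V_BE + (β+1)I_B·R_E, so I_B = (2.67 − 0.7) / (6.98 + 51×0.47) = 0.0638 mA.
I_C = β·I_B = 50×0.0638 = 3.19 mA, and I_E = (β+1)I_B = 3.25 mA.
V_CE = V_CC − I_C·R_C − I_E·R_E = 18 − 3.19×1 − 3.25×0.47 = 13.3 V.
V_CE = 13.3 V > 0.2 V confirms active-region operation.

I_C ≈ 3.2 mA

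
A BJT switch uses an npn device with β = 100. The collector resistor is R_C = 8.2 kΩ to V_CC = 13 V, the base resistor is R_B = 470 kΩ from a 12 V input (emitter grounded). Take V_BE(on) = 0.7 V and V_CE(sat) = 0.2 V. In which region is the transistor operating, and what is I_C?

saturation; I_C ≈ 1.6 mA

Assume active: I_B = (12 − 0.7)/470 = 0.024 mA, giving I_C = β·I_B = 2.4 mA.
But then V_CE = 13 − 2.4×8.2 = -6.71 V < V_CE(sat) = 0.2 V — impossible in the active region.
So the transistor is saturated. With V_CE = 0.2 V, I_C = (V_CC − 0.2)/R_C = 12.8/8.2 = 1.56 mA.
Check: β·I_B = 2.4 mA > I_C = 1.56 mA, confirming saturation.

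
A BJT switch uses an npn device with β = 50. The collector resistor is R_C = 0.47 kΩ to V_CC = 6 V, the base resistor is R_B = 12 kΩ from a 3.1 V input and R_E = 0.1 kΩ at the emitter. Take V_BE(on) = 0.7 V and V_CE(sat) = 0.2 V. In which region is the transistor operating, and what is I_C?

active; I_C ≈ 7 mA

Assume active. Base-emitter loop: I_B = (V_BB − V_BE)/(R_B + (β+1)R_E) = (3.1 − 0.7)/(12 + 51×0.1) = 0.14 mA.
I_C = β·I_B = 50×0.14 = 7.02 mA.
V_CE = V_CC − I_C·R_C − I_E·R_E = 6 − 7.02×0.47 − 7.16×0.1 = 1.99 V > V_CE(sat), so the active-region assumption holds.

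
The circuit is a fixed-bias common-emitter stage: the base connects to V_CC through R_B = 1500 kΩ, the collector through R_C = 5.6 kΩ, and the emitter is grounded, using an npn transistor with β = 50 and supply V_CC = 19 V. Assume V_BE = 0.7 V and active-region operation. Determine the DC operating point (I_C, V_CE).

Base loop: V_CC = I_B·R_B + V_BE, so I_B = (19 − 0.7)/1500 kΩ = 0.0122 mA.
In the active region I_C = β·I_B = 50 × 0.0122 = 0.61 mA.
Collector loop: V_CE = V_CC − I_C·R_C = 19 − 0.61×5.6 = 15.6 V.
Since V_CE = 15.6 V > V_CE(sat) ≈ 0.2 V, the transistor is in the active region as assumed.

I_C ≈ 0.61 mA, V_CE ≈ 16 V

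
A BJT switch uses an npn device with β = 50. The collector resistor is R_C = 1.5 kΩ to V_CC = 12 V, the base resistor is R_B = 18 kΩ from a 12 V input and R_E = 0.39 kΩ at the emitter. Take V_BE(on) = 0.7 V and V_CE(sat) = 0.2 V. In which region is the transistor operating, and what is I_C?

Assume active: I_B = (12 − 0.7)/(18 + 51×0.39) = 0.298 mA, I_C = β·I_B = 14.9 mA.
Then V_CE = 12 − 14.9×1.5 − 15.2×0.39 = -16.3 V < 0.2 V — the active assumption fails.
Re-solve with V_CE = 0.2 V. KCL at the emitter: V_E/R_E = (V_BB−0.7−V_E)/R_B + (V_CC−0.2−V_E)/R_C, giving V_E = 2.58 V.
I_C = (V_CC − 0.2 − V_E)/R_C = (11.8 − 2.58)/1.5 = 6.14 mA.
Check: I_B = (11.3 − 2.58)/18 = 0.484 mA, and β·I_B = 24.2 mA > I_C, confirming saturation.

saturation; I_C ≈ 6.1 mA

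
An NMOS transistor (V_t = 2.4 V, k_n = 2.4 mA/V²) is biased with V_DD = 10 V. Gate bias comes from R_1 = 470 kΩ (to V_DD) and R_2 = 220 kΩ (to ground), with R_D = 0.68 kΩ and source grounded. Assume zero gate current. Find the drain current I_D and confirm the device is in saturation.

I_D ≈ 0.75 mA

V_G = V_DD·R_2/(R_1+R_2) = 10×220/690 = 3.19 V. With the source grounded, V_GS = V_G = 3.19 V.
Assume saturation: I_D = (k_n/2)(V_GS − V_t)² = (2.4/2)×(3.19 − 2.4)² = 1.2×0.788² = 0.746 mA.
V_DS = V_DD − I_D·R_D = 10 − 0.746×0.68 = 9.49 V.
Saturation requires V_DS ≥ V_GS − V_t = 0.788 V; 9.49 ≥ 0.788 ✓.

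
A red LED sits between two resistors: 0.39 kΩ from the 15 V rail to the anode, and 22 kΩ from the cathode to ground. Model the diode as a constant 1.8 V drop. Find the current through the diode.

The two resistors are in series with the diode, so KVL gives 15 = I·0.39 + 1.8 + I·22.
I = (15 − 1.8) / (0.39 + 22) kΩ = 13.2 / 22.4 = 0.59 mA.

I ≈ 0.59 mA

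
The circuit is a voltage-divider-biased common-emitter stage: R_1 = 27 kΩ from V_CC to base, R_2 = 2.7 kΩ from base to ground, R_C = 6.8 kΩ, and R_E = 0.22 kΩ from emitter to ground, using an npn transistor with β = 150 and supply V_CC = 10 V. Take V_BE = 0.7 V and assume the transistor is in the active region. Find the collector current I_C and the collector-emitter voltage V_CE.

Thevenize the base divider: V_Th = V_CC·R_2/(R_1+R_2) = 10×2.7/29.7 = 0.909 V, R_Th = R_1‖R_2 = 2.45 kΩ.
Base-emitter loop: V_Th = I_B·R_Th + V_BE + (β+1)I_B·R_E, so I_B = (0.909 − 0.7) / (2.45 + 151×0.22) = 0.00586 mA.
I_C = β·I_B = 150×0.00586 = 0.879 mA, and I_E = (β+1)I_B = 0.885 mA.
V_CE = V_CC − I_C·R_C − I_E·R_E = 10 − 0.879×6.8 − 0.885×0.22 = 3.83 V.
V_CE = 3.83 V > 0.2 V confirms active-region operation.

I_C ≈ 0.88 mA, V_CE ≈ 3.8 V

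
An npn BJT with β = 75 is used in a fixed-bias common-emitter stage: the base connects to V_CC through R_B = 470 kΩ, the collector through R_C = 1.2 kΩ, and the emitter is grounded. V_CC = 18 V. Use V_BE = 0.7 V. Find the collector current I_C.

Base loop: V_CC = I_B·R_B + V_BE, so I_B = (18 − 0.7)/470 kΩ = 0.0368 mA.
In the active region I_C = β·I_B = 75 × 0.0368 = 2.76 mA.
Collector loop: V_CE = V_CC − I_C·R_C = 18 − 2.76×1.2 = 14.7 V.
Since V_CE = 14.7 V > V_CE(sat) ≈ 0.2 V, the transistor is in the active region as assumed.

I_C ≈ 2.8 mA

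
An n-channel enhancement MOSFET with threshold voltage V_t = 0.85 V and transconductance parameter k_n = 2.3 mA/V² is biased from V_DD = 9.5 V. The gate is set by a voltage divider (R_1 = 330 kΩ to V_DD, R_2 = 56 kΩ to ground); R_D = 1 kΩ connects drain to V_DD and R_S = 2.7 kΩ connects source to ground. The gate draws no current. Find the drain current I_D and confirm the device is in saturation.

I_D ≈ 0.091 mA

V_G = V_DD·R_2/(R_1+R_2) = 9.5×56/386 = 1.38 V.
Assume saturation: I_D = (k_n/2)(V_GS − V_t)² with V_GS = V_G − I_D·R_S = 1.38 − 2.7·I_D.
Substituting gives 8.38·I_D² − 4.28·I_D + 0.321 = 0, with roots I_D = 0.0913 or 0.419 mA.
The root I_D = 0.419 mA gives V_GS = 0.246 V ≤ V_t, so take I_D = 0.0913 mA.
Then V_GS = 1.13 V and V_DS = V_DD − I_D(R_D+R_S) = 9.5 − 0.0913×3.7 = 9.16 V.
Saturation requires V_DS ≥ V_GS − V_t = 0.282 V; 9.16 ≥ 0.282 ✓.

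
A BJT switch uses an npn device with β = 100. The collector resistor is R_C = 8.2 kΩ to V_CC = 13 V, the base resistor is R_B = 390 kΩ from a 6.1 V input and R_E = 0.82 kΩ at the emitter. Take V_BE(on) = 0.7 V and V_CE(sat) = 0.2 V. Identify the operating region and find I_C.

Assume active. Base-emitter loop: I_B = (V_BB − V_BE)/(R_B + (β+1)R_E) = (6.1 − 0.7)/(390 + 101×0.82) = 0.0114 mA.
I_C = β·I_B = 100×0.0114 = 1.14 mA.
V_CE = V_CC − I_C·R_C − I_E·R_E = 13 − 1.14×8.2 − 1.15×0.82 = 2.69 V > V_CE(sat), so the active-region assumption holds.

active; I_C ≈ 1.1 mA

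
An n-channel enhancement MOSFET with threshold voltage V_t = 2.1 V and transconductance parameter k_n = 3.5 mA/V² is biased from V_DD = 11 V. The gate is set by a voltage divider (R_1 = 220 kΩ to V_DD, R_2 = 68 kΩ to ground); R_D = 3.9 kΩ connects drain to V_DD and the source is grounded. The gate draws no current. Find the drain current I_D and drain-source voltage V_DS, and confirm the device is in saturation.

I_D ≈ 0.43 mA, V_DS ≈ 9.3 V

V_G = V_DD·R_2/(R_1+R_2) = 11×68/288 = 2.6 V. With the source grounded, V_GS = V_G = 2.6 V.
Assume saturation: I_D = (k_n/2)(V_GS − V_t)² = (3.5/2)×(2.6 − 2.1)² = 1.75×0.497² = 0.433 mA.
V_DS = V_DD − I_D·R_D = 11 − 0.433×3.9 = 9.31 V.
Saturation requires V_DS ≥ V_GS − V_t = 0.497 V; 9.31 ≥ 0.497 ✓.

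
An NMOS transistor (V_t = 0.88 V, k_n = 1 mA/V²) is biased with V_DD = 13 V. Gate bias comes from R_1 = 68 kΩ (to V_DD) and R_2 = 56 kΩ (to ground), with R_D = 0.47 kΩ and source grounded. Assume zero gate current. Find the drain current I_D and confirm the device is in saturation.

I_D ≈ 12 mA

V_G = V_DD·R_2/(R_1+R_2) = 13×56/124 = 5.87 V. With the source grounded, V_GS = V_G = 5.87 V.
Assume saturation: I_D = (k_n/2)(V_GS − V_t)² = (1/2)×(5.87 − 0.88)² = 0.5×4.99² = 12.5 mA.
V_DS = V_DD − I_D·R_D = 13 − 12.5×0.47 = 7.15 V.
Saturation requires V_DS ≥ V_GS − V_t = 4.99 V; 7.15 ≥ 4.99 ✓.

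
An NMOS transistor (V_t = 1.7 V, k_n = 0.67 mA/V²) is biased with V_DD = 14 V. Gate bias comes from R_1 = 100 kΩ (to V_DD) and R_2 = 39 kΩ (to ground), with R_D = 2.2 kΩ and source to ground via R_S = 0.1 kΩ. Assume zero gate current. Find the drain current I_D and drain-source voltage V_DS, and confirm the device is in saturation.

I_D ≈ 1.5 mA, V_DS ≈ 11 V

V_G = V_DD·R_2/(R_1+R_2) = 14×39/139 = 3.93 V.
Assume saturation: I_D = (k_n/2)(V_GS − V_t)² with V_GS = V_G − I_D·R_S = 3.93 − 0.1·I_D.
Substituting gives 0.00335·I_D² − 1.15·I_D + 1.66 = 0, with roots I_D = 1.45 or 342 mA.
The root I_D = 342 mA gives V_GS = -30.2 V ≤ V_t, so take I_D = 1.45 mA.
Then V_GS = 3.78 V and V_DS = V_DD − I_D(R_D+R_S) = 14 − 1.45×2.3 = 10.7 V.
Saturation requires V_DS ≥ V_GS − V_t = 2.08 V; 10.7 ≥ 2.08 ✓.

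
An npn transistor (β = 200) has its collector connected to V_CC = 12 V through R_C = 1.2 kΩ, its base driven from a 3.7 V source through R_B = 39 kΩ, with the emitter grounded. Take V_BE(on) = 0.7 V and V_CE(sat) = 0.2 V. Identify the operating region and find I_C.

saturation; I_C ≈ 9.8 mA

Assume active: I_B = (3.7 − 0.7)/39 = 0.0769 mA, giving I_C = β·I_B = 15.4 mA.
But then V_CE = 12 − 15.4×1.2 = -6.46 V < V_CE(sat) = 0.2 V — impossible in the active region.
So the transistor is saturated. With V_CE = 0.2 V, I_C = (V_CC − 0.2)/R_C = 11.8/1.2 = 9.83 mA.
Check: β·I_B = 15.4 mA > I_C = 9.83 mA, confirming saturation.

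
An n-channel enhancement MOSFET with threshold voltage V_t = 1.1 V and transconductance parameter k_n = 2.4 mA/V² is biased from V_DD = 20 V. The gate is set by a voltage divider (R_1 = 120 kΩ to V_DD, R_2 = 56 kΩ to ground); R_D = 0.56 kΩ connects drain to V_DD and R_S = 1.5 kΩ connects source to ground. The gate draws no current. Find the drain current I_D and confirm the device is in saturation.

I_D ≈ 2.5 mA

V_G = V_DD·R_2/(R_1+R_2) = 20×56/176 = 6.36 V.
Assume saturation: I_D = (k_n/2)(V_GS − V_t)² with V_GS = V_G − I_D·R_S = 6.36 − 1.5·I_D.
Substituting gives 2.7·I_D² − 19.9·I_D + 33.2 = 0, with roots I_D = 2.54 or 4.85 mA.
The root I_D = 4.85 mA gives V_GS = -0.91 V ≤ V_t, so take I_D = 2.54 mA.
Then V_GS = 2.55 V and V_DS = V_DD − I_D(R_D+R_S) = 20 − 2.54×2.06 = 14.8 V.
Saturation requires V_DS ≥ V_GS − V_t = 1.45 V; 14.8 ≥ 1.45 ✓.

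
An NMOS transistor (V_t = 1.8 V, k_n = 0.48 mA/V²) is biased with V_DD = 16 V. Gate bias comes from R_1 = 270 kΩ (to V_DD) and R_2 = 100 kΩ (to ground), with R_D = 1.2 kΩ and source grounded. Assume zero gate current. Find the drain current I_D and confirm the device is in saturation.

V_G = V_DD·R_2/(R_1+R_2) = 16×100/370 = 4.32 V. With the source grounded, V_GS = V_G = 4.32 V.
Assume saturation: I_D = (k_n/2)(V_GS − V_t)² = (0.48/2)×(4.32 − 1.8)² = 0.24×2.52² = 1.53 mA.
V_DS = V_DD − I_D·R_D = 16 − 1.53×1.2 = 14.2 V.
Saturation requires V_DS ≥ V_GS − V_t = 2.52 V; 14.2 ≥ 2.52 ✓.

I_D ≈ 1.5 mA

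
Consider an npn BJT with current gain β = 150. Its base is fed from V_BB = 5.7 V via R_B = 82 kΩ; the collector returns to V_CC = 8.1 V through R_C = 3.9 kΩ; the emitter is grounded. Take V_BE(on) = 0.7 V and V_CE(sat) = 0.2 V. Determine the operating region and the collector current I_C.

saturation; I_C ≈ 2 mA

Assume active: I_B = (5.7 − 0.7)/82 = 0.061 mA, giving I_C = β·I_B = 9.15 mA.
But then V_CE = 8.1 − 9.15×3.9 = -27.6 V < V_CE(sat) = 0.2 V — impossible in the active region.
So the transistor is saturated. With V_CE = 0.2 V, I_C = (V_CC − 0.2)/R_C = 7.9/3.9 = 2.03 mA.
Check: β·I_B = 9.15 mA > I_C = 2.03 mA, confirming saturation.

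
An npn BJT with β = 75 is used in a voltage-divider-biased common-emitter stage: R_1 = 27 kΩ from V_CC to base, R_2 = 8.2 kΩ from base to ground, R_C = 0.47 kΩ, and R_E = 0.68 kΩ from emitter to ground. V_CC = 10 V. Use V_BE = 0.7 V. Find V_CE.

Thevenize the base divider: V_Th = V_CC·R_2/(R_1+R_2) = 10×8.2/35.2 = 2.33 V, R_Th = R_1‖R_2 = 6.29 kΩ.
Base-emitter loop: V_Th = I_B·R_Th + V_BE + (β+1)I_B·R_E, so I_B = (2.33 − 0.7) / (6.29 + 76×0.68) = 0.0281 mA.
I_C = β·I_B = 75×0.0281 = 2.11 mA, and I_E = (β+1)I_B = 2.14 mA.
V_CE = V_CC − I_C·R_C − I_E·R_E = 10 − 2.11×0.47 − 2.14×0.68 = 7.56 V.
V_CE = 7.56 V > 0.2 V confirms active-region operation.

V_CE ≈ 7.6 V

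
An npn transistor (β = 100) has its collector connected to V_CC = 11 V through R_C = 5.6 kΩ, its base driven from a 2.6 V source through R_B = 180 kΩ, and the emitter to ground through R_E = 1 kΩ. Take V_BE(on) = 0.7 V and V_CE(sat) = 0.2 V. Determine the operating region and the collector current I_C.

Assume active. Base-emitter loop: I_B = (V_BB − V_BE)/(R_B + (β+1)R_E) = (2.6 − 0.7)/(180 + 101×1) = 0.00676 mA.
I_C = β·I_B = 100×0.00676 = 0.676 mA.
V_CE = V_CC − I_C·R_C − I_E·R_E = 11 − 0.676×5.6 − 0.683×1 = 6.53 V > V_CE(sat), so the active-region assumption holds.

active; I_C ≈ 0.68 mA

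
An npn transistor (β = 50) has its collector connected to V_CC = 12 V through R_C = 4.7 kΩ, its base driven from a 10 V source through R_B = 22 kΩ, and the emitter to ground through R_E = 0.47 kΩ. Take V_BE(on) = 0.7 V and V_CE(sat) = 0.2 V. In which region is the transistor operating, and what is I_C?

Assume active: I_B = (10 − 0.7)/(22 + 51×0.47) = 0.202 mA, I_C = β·I_B = 10.1 mA.
Then V_CE = 12 − 10.1×4.7 − 10.3×0.47 = -40.4 V < 0.2 V — the active assumption fails.
Re-solve with V_CE = 0.2 V. KCL at the emitter: V_E/R_E = (V_BB−0.7−V_E)/R_B + (V_CC−0.2−V_E)/R_C, giving V_E = 1.23 V.
I_C = (V_CC − 0.2 − V_E)/R_C = (11.8 − 1.23)/4.7 = 2.25 mA.
Check: I_B = (9.3 − 1.23)/22 = 0.367 mA, and β·I_B = 18.3 mA > I_C, confirming saturation.

saturation; I_C ≈ 2.2 mA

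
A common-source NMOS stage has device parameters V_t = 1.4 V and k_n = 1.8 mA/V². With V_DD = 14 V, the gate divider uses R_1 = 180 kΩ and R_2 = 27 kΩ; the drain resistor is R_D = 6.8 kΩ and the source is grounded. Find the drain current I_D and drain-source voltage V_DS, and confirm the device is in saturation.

V_G = V_DD·R_2/(R_1+R_2) = 14×27/207 = 1.83 V. With the source grounded, V_GS = V_G = 1.83 V.
Assume saturation: I_D = (k_n/2)(V_GS − V_t)² = (1.8/2)×(1.83 − 1.4)² = 0.9×0.426² = 0.163 mA.
V_DS = V_DD − I_D·R_D = 14 − 0.163×6.8 = 12.9 V.
Saturation requires V_DS ≥ V_GS − V_t = 0.426 V; 12.9 ≥ 0.426 ✓.

I_D ≈ 0.16 mA, V_DS ≈ 13 V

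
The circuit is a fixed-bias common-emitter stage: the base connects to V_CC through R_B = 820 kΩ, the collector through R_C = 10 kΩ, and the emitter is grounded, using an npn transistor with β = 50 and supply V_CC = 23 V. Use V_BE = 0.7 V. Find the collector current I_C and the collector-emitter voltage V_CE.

I_C ≈ 1.4 mA, V_CE ≈ 9.4 V

Base loop: V_CC = I_B·R_B + V_BE, so I_B = (23 − 0.7)/820 kΩ = 0.0272 mA.
In the active region I_C = β·I_B = 50 × 0.0272 = 1.36 mA.
Collector loop: V_CE = V_CC − I_C·R_C = 23 − 1.36×10 = 9.4 V.
Since V_CE = 9.4 V > V_CE(sat) ≈ 0.2 V, the transistor is in the active region as assumed.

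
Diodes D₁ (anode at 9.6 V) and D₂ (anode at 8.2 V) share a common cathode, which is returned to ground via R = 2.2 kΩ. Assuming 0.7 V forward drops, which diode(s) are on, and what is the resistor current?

Assume both conduct. Then node N would need to be at both 9.6−0.7 = 8.9 V and 8.2−0.7 = 7.5 V, which is impossible.
Assume only D₁ conducts: V_N = 9.6 − 0.7 = 8.9 V, so I_R = 8.9/2.2 = 4.05 mA.
Check D₂: its anode-to-cathode voltage is 8.2 − 8.9 = -0.7 V < 0.7 V, so it is off. The assumption is consistent.

Only D₁ conducts; I_R ≈ 4 mA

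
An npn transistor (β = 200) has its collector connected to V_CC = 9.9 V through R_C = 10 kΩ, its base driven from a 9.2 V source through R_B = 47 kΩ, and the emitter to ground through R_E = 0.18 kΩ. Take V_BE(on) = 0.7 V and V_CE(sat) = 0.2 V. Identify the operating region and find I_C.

saturation; I_C ≈ 0.95 mA

Assume active: I_B = (9.2 − 0.7)/(47 + 201×0.18) = 0.102 mA, I_C = β·I_B = 20.4 mA.
Then V_CE = 9.9 − 20.4×10 − 20.5×0.18 = -198 V < 0.2 V — the active assumption fails.
Re-solve with V_CE = 0.2 V. KCL at the emitter: V_E/R_E = (V_BB−0.7−V_E)/R_B + (V_CC−0.2−V_E)/R_C, giving V_E = 0.203 V.
I_C = (V_CC − 0.2 − V_E)/R_C = (9.7 − 0.203)/10 = 0.95 mA.
Check: I_B = (8.5 − 0.203)/47 = 0.177 mA, and β·I_B = 35.3 mA > I_C, confirming saturation.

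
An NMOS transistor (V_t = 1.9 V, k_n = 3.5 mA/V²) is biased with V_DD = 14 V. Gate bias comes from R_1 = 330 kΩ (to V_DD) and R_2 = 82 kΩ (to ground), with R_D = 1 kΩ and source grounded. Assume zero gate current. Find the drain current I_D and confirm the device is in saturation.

I_D ≈ 1.4 mA

V_G = V_DD·R_2/(R_1+R_2) = 14×82/412 = 2.79 V. With the source grounded, V_GS = V_G = 2.79 V.
Assume saturation: I_D = (k_n/2)(V_GS − V_t)² = (3.5/2)×(2.79 − 1.9)² = 1.75×0.886² = 1.38 mA.
V_DS = V_DD − I_D·R_D = 14 − 1.38×1 = 12.6 V.
Saturation requires V_DS ≥ V_GS − V_t = 0.886 V; 12.6 ≥ 0.886 ✓.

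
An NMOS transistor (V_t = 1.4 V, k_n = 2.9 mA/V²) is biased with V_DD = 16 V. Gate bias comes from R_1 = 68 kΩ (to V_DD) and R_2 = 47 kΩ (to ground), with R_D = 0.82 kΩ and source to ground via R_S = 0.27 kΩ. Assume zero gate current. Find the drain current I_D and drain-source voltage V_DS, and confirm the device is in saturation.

I_D ≈ 9.5 mA, V_DS ≈ 5.6 V

V_G = V_DD·R_2/(R_1+R_2) = 16×47/115 = 6.54 V.
Assume saturation: I_D = (k_n/2)(V_GS − V_t)² with V_GS = V_G − I_D·R_S = 6.54 − 0.27·I_D.
Substituting gives 0.106·I_D² − 5.02·I_D + 38.3 = 0, with roots I_D = 9.54 or 38 mA.
The root I_D = 38 mA gives V_GS = -3.72 V ≤ V_t, so take I_D = 9.54 mA.
Then V_GS = 3.96 V and V_DS = V_DD − I_D(R_D+R_S) = 16 − 9.54×1.09 = 5.61 V.
Saturation requires V_DS ≥ V_GS − V_t = 2.56 V; 5.61 ≥ 2.56 ✓.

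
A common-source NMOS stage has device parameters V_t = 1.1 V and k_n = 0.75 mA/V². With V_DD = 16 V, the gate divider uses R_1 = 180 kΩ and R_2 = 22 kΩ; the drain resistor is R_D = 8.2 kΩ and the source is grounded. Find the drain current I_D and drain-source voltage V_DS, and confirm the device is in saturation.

I_D ≈ 0.15 mA, V_DS ≈ 15 V

V_G = V_DD·R_2/(R_1+R_2) = 16×22/202 = 1.74 V. With the source grounded, V_GS = V_G = 1.74 V.
Assume saturation: I_D = (k_n/2)(V_GS − V_t)² = (0.75/2)×(1.74 − 1.1)² = 0.375×0.643² = 0.155 mA.
V_DS = V_DD − I_D·R_D = 16 − 0.155×8.2 = 14.7 V.
Saturation requires V_DS ≥ V_GS − V_t = 0.643 V; 14.7 ≥ 0.643 ✓.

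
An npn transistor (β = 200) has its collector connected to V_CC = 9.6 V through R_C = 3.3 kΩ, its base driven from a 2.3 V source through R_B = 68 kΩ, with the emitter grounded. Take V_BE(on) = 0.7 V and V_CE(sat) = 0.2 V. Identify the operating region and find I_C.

saturation; I_C ≈ 2.8 mA

Assume active: I_B = (2.3 − 0.7)/68 = 0.0235 mA, giving I_C = β·I_B = 4.71 mA.
But then V_CE = 9.6 − 4.71×3.3 = -5.93 V < V_CE(sat) = 0.2 V — impossible in the active region.
So the transistor is saturated. With V_CE = 0.2 V, I_C = (V_CC − 0.2)/R_C = 9.4/3.3 = 2.85 mA.
Check: β·I_B = 4.71 mA > I_C = 2.85 mA, confirming saturation.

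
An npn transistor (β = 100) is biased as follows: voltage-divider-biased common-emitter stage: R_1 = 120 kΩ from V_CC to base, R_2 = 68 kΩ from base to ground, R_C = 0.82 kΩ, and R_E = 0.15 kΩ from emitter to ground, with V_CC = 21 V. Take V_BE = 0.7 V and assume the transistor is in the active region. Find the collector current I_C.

Thevenize the base divider: V_Th = V_CC·R_2/(R_1+R_2) = 21×68/188 = 7.6 V, R_Th = R_1‖R_2 = 43.4 kΩ.
Base-emitter loop: V_Th = I_B·R_Th + V_BE + (β+1)I_B·R_E, so I_B = (7.6 − 0.7) / (43.4 + 101×0.15) = 0.118 mA.
I_C = β·I_B = 100×0.118 = 11.8 mA, and I_E = (β+1)I_B = 11.9 mA.
V_CE = V_CC − I_C·R_C − I_E·R_E = 21 − 11.8×0.82 − 11.9×0.15 = 9.56 V.
V_CE = 9.56 V > 0.2 V confirms active-region operation.

I_C ≈ 12 mA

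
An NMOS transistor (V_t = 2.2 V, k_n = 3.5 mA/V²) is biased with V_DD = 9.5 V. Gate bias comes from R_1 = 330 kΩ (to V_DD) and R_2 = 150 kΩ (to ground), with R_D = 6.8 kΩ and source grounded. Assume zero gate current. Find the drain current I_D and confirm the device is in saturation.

V_G = V_DD·R_2/(R_1+R_2) = 9.5×150/480 = 2.97 V. With the source grounded, V_GS = V_G = 2.97 V.
Assume saturation: I_D = (k_n/2)(V_GS − V_t)² = (3.5/2)×(2.97 − 2.2)² = 1.75×0.769² = 1.03 mA.
V_DS = V_DD − I_D·R_D = 9.5 − 1.03×6.8 = 2.47 V.
Saturation requires V_DS ≥ V_GS − V_t = 0.769 V; 2.47 ≥ 0.769 ✓.

I_D ≈ 1 mA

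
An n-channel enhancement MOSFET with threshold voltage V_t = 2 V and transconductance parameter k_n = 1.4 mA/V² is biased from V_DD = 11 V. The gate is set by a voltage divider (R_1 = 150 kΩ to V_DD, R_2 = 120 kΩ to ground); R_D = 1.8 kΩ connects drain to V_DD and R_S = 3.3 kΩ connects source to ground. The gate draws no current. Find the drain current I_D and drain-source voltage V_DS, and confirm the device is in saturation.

I_D ≈ 0.6 mA, V_DS ≈ 8 V

V_G = V_DD·R_2/(R_1+R_2) = 11×120/270 = 4.89 V.
Assume saturation: I_D = (k_n/2)(V_GS − V_t)² with V_GS = V_G − I_D·R_S = 4.89 − 3.3·I_D.
Substituting gives 7.62·I_D² − 14.3·I_D + 5.84 = 0, with roots I_D = 0.596 or 1.29 mA.
The root I_D = 1.29 mA gives V_GS = 0.644 V ≤ V_t, so take I_D = 0.596 mA.
Then V_GS = 2.92 V and V_DS = V_DD − I_D(R_D+R_S) = 11 − 0.596×5.1 = 7.96 V.
Saturation requires V_DS ≥ V_GS − V_t = 0.923 V; 7.96 ≥ 0.923 ✓.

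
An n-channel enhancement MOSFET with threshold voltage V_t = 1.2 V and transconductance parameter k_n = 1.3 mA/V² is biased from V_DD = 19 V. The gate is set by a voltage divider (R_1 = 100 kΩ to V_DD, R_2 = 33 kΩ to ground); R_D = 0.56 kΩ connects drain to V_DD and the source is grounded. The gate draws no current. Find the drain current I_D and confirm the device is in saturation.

I_D ≈ 8 mA

V_G = V_DD·R_2/(R_1+R_2) = 19×33/133 = 4.71 V. With the source grounded, V_GS = V_G = 4.71 V.
Assume saturation: I_D = (k_n/2)(V_GS − V_t)² = (1.3/2)×(4.71 − 1.2)² = 0.65×3.51² = 8.03 mA.
V_DS = V_DD − I_D·R_D = 19 − 8.03×0.56 = 14.5 V.
Saturation requires V_DS ≥ V_GS − V_t = 3.51 V; 14.5 ≥ 3.51 ✓.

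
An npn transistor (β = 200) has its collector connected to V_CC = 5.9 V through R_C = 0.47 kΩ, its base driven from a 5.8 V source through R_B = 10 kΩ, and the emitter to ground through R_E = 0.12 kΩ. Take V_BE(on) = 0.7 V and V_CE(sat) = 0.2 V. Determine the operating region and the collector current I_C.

saturation; I_C ≈ 9.6 mA

Assume active: I_B = (5.8 − 0.7)/(10 + 201×0.12) = 0.149 mA, I_C = β·I_B = 29.9 mA.
Then V_CE = 5.9 − 29.9×0.47 − 30×0.12 = -11.8 V < 0.2 V — the active assumption fails.
Re-solve with V_CE = 0.2 V. KCL at the emitter: V_E/R_E = (V_BB−0.7−V_E)/R_B + (V_CC−0.2−V_E)/R_C, giving V_E = 1.2 V.
I_C = (V_CC − 0.2 − V_E)/R_C = (5.7 − 1.2)/0.47 = 9.58 mA.
Check: I_B = (5.1 − 1.2)/10 = 0.39 mA, and β·I_B = 78.1 mA > I_C, confirming saturation.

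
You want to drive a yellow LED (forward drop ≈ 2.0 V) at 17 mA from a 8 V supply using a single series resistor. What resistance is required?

R ≈ 0.35 kΩ

The resistor drops V_S − V_D = 8 − 2.0 = 6 V at 17 mA.
R = 6 V / 17 mA = 0.353 kΩ.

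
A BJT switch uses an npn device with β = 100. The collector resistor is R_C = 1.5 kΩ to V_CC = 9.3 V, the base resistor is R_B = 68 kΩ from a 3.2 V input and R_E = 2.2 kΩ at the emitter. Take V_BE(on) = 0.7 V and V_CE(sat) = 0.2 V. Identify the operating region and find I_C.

Assume active. Base-emitter loop: I_B = (V_BB − V_BE)/(R_B + (β+1)R_E) = (3.2 − 0.7)/(68 + 101×2.2) = 0.00861 mA.
I_C = β·I_B = 100×0.00861 = 0.861 mA.
V_CE = V_CC − I_C·R_C − I_E·R_E = 9.3 − 0.861×1.5 − 0.87×2.2 = 6.09 V > V_CE(sat), so the active-region assumption holds.

active; I_C ≈ 0.86 mA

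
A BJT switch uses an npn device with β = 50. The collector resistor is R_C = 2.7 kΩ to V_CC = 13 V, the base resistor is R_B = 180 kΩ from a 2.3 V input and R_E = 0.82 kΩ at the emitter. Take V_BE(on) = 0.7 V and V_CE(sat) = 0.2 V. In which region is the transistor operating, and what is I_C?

active; I_C ≈ 0.36 mA

Assume active. Base-emitter loop: I_B = (V_BB − V_BE)/(R_B + (β+1)R_E) = (2.3 − 0.7)/(180 + 51×0.82) = 0.00721 mA.
I_C = β·I_B = 50×0.00721 = 0.361 mA.
V_CE = V_CC − I_C·R_C − I_E·R_E = 13 − 0.361×2.7 − 0.368×0.82 = 11.7 V > V_CE(sat), so the active-region assumption holds.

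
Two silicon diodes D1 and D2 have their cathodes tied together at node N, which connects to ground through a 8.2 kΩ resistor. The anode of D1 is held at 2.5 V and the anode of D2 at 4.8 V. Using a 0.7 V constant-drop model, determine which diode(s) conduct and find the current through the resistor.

Only D2 conducts; I_R ≈ 0.5 mA

Assume both conduct. Then node N would need to be at both 2.5−0.7 = 1.8 V and 4.8−0.7 = 4.1 V, which is impossible.
Assume only D2 conducts: V_N = 4.8 − 0.7 = 4.1 V, so I_R = 4.1/8.2 = 0.5 mA.
Check D1: its anode-to-cathode voltage is 2.5 − 4.1 = -1.6 V < 0.7 V, so it is off. The assumption is consistent.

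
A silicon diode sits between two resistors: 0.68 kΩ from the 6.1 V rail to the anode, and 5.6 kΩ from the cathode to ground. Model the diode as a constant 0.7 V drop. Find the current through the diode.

I ≈ 0.86 mA

The two resistors are in series with the diode, so KVL gives 6.1 = I·0.68 + 0.7 + I·5.6.
I = (6.1 − 0.7) / (0.68 + 5.6) kΩ = 5.4 / 6.28 = 0.86 mA.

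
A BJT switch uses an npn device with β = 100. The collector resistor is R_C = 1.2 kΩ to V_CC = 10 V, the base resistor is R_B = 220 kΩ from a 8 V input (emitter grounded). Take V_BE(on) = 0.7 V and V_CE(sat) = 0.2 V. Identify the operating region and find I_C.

active; I_C ≈ 3.3 mA

Assume active. Base-emitter loop: I_B = (V_BB − V_BE)/R_B = (8 − 0.7)/220 = 0.0332 mA.
I_C = β·I_B = 100×0.0332 = 3.32 mA.
V_CE = V_CC − I_C·R_C = 10 − 3.32×1.2 = 6.02 V > V_CE(sat), so the active-region assumption holds.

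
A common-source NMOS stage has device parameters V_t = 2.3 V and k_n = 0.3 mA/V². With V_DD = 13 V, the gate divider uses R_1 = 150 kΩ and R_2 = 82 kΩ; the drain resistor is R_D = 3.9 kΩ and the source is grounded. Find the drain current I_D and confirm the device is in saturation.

I_D ≈ 0.79 mA

V_G = V_DD·R_2/(R_1+R_2) = 13×82/232 = 4.59 V. With the source grounded, V_GS = V_G = 4.59 V.
Assume saturation: I_D = (k_n/2)(V_GS − V_t)² = (0.3/2)×(4.59 − 2.3)² = 0.15×2.29² = 0.79 mA.
V_DS = V_DD − I_D·R_D = 13 − 0.79×3.9 = 9.92 V.
Saturation requires V_DS ≥ V_GS − V_t = 2.29 V; 9.92 ≥ 2.29 ✓.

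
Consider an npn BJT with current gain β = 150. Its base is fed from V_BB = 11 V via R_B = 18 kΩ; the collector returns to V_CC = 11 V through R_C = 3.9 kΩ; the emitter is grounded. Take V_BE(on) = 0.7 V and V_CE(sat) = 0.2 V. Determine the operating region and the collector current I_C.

saturation; I_C ≈ 2.8 mA

Assume active: I_B = (11 − 0.7)/18 = 0.572 mA, giving I_C = β·I_B = 85.8 mA.
But then V_CE = 11 − 85.8×3.9 = -324 V < V_CE(sat) = 0.2 V — impossible in the active region.
So the transistor is saturated. With V_CE = 0.2 V, I_C = (V_CC − 0.2)/R_C = 10.8/3.9 = 2.77 mA.
Check: β·I_B = 85.8 mA > I_C = 2.77 mA, confirming saturation.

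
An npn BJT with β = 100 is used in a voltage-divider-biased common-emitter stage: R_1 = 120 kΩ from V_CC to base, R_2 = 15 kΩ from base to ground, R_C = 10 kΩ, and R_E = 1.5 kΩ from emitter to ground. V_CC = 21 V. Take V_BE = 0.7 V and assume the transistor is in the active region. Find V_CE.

V_CE ≈ 9.6 V

Thevenize the base divider: V_Th = V_CC·R_2/(R_1+R_2) = 21×15/135 = 2.33 V, R_Th = R_1‖R_2 = 13.3 kΩ.
Base-emitter loop: V_Th = I_B·R_Th + V_BE + (β+1)I_B·R_E, so I_B = (2.33 − 0.7) / (13.3 + 101×1.5) = 0.00991 mA.
I_C = β·I_B = 100×0.00991 = 0.991 mA, and I_E = (β+1)I_B = 1 mA.
V_CE = V_CC − I_C·R_C − I_E·R_E = 21 − 0.991×10 − 1×1.5 = 9.59 V.
V_CE = 9.59 V > 0.2 V confirms active-region operation.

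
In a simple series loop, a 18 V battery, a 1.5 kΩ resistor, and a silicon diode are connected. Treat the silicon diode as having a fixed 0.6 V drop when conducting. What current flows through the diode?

KVL around the loop: 18 = V_D + I·R = 0.6 + I × 1.5 kΩ.
So I = (18 − 0.6) / 1.5 kΩ = 17.4 / 1.5 = 11.6 mA.

I ≈ 12 mA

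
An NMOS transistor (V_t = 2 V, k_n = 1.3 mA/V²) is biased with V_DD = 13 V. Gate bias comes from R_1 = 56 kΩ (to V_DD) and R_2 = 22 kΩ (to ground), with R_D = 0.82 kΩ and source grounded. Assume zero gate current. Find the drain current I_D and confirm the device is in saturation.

V_G = V_DD·R_2/(R_1+R_2) = 13×22/78 = 3.67 V. With the source grounded, V_GS = V_G = 3.67 V.
Assume saturation: I_D = (k_n/2)(V_GS − V_t)² = (1.3/2)×(3.67 − 2)² = 0.65×1.67² = 1.81 mA.
V_DS = V_DD − I_D·R_D = 13 − 1.81×0.82 = 11.5 V.
Saturation requires V_DS ≥ V_GS − V_t = 1.67 V; 11.5 ≥ 1.67 ✓.

I_D ≈ 1.8 mA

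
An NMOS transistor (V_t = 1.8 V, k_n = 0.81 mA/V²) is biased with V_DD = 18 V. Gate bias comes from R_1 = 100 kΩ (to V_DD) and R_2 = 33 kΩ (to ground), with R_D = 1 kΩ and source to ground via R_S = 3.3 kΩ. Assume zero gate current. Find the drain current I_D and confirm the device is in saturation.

I_D ≈ 0.48 mA

V_G = V_DD·R_2/(R_1+R_2) = 18×33/133 = 4.47 V.
Assume saturation: I_D = (k_n/2)(V_GS − V_t)² with V_GS = V_G − I_D·R_S = 4.47 − 3.3·I_D.
Substituting gives 4.41·I_D² − 8.13·I_D + 2.88 = 0, with roots I_D = 0.479 or 1.36 mA.
The root I_D = 1.36 mA gives V_GS = -0.0352 V ≤ V_t, so take I_D = 0.479 mA.
Then V_GS = 2.89 V and V_DS = V_DD − I_D(R_D+R_S) = 18 − 0.479×4.3 = 15.9 V.
Saturation requires V_DS ≥ V_GS − V_t = 1.09 V; 15.9 ≥ 1.09 ✓.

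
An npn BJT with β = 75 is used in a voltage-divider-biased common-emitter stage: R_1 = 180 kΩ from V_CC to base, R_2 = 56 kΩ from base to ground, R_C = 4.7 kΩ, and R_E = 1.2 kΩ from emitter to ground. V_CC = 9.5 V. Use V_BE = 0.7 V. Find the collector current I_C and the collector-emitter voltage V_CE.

Thevenize the base divider: V_Th = V_CC·R_2/(R_1+R_2) = 9.5×56/236 = 2.25 V, R_Th = R_1‖R_2 = 42.7 kΩ.
Base-emitter loop: V_Th = I_B·R_Th + V_BE + (β+1)I_B·R_E, so I_B = (2.25 − 0.7) / (42.7 + 76×1.2) = 0.0116 mA.
I_C = β·I_B = 75×0.0116 = 0.87 mA, and I_E = (β+1)I_B = 0.882 mA.
V_CE = V_CC − I_C·R_C − I_E·R_E = 9.5 − 0.87×4.7 − 0.882×1.2 = 4.35 V.
V_CE = 4.35 V > 0.2 V confirms active-region operation.

I_C ≈ 0.87 mA, V_CE ≈ 4.4 V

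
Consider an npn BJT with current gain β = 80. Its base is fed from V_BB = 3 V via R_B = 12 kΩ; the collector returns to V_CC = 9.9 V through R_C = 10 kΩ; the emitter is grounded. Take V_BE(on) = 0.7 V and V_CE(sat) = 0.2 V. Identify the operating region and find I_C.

Assume active: I_B = (3 − 0.7)/12 = 0.192 mA, giving I_C = β·I_B = 15.3 mA.
But then V_CE = 9.9 − 15.3×10 = -143 V < V_CE(sat) = 0.2 V — impossible in the active region.
So the transistor is saturated. With V_CE = 0.2 V, I_C = (V_CC − 0.2)/R_C = 9.7/10 = 0.97 mA.
Check: β·I_B = 15.3 mA > I_C = 0.97 mA, confirming saturation.

saturation; I_C ≈ 0.97 mA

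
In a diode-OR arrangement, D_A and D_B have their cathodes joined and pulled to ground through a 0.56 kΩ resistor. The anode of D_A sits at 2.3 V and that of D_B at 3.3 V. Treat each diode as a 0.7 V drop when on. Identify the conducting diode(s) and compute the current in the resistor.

Assume both conduct. Then node N would need to be at both 2.3−0.7 = 1.6 V and 3.3−0.7 = 2.6 V, which is impossible.
Assume only D_B conducts: V_N = 3.3 − 0.7 = 2.6 V, so I_R = 2.6/0.56 = 4.64 mA.
Check D_A: its anode-to-cathode voltage is 2.3 − 2.6 = -0.3 V < 0.7 V, so it is off. The assumption is consistent.

Only D_B conducts; I_R ≈ 4.6 mA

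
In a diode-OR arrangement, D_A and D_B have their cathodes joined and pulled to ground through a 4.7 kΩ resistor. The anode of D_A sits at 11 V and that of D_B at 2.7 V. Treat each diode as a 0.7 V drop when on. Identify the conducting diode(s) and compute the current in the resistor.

Only D_A conducts; I_R ≈ 2.2 mA

Assume both conduct. Then node N would need to be at both 11−0.7 = 10.3 V and 2.7−0.7 = 2 V, which is impossible.
Assume only D_A conducts: V_N = 11 − 0.7 = 10.3 V, so I_R = 10.3/4.7 = 2.19 mA.
Check D_B: its anode-to-cathode voltage is 2.7 − 10.3 = -7.6 V < 0.7 V, so it is off. The assumption is consistent.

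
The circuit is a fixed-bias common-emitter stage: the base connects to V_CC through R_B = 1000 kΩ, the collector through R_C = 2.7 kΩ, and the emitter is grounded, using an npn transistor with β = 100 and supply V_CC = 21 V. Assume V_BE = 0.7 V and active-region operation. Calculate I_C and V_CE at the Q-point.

Base loop: V_CC = I_B·R_B + V_BE, so I_B = (21 − 0.7)/1000 kΩ = 0.0203 mA.
In the active region I_C = β·I_B = 100 × 0.0203 = 2.03 mA.
Collector loop: V_CE = V_CC − I_C·R_C = 21 − 2.03×2.7 = 15.5 V.
Since V_CE = 15.5 V > V_CE(sat) ≈ 0.2 V, the transistor is in the active region as assumed.

I_C ≈ 2 mA, V_CE ≈ 16 V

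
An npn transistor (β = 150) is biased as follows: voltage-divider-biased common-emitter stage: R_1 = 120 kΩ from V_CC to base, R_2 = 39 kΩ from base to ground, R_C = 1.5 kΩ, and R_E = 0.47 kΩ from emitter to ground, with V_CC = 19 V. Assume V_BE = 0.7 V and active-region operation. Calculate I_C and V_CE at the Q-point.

Thevenize the base divider: V_Th = V_CC·R_2/(R_1+R_2) = 19×39/159 = 4.66 V, R_Th = R_1‖R_2 = 29.4 kΩ.
Base-emitter loop: V_Th = I_B·R_Th + V_BE + (β+1)I_B·R_E, so I_B = (4.66 − 0.7) / (29.4 + 151×0.47) = 0.0394 mA.
I_C = β·I_B = 150×0.0394 = 5.92 mA, and I_E = (β+1)I_B = 5.96 mA.
V_CE = V_CC − I_C·R_C − I_E·R_E = 19 − 5.92×1.5 − 5.96×0.47 = 7.33 V.
V_CE = 7.33 V > 0.2 V confirms active-region operation.

I_C ≈ 5.9 mA, V_CE ≈ 7.3 V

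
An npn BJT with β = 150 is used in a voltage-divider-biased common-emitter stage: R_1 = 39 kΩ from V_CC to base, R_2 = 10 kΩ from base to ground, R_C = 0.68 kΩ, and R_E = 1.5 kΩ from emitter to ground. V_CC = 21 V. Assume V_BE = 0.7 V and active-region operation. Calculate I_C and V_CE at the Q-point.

I_C ≈ 2.3 mA, V_CE ≈ 16 V

Thevenize the base divider: V_Th = V_CC·R_2/(R_1+R_2) = 21×10/49 = 4.29 V, R_Th = R_1‖R_2 = 7.96 kΩ.
Base-emitter loop: V_Th = I_B·R_Th + V_BE + (β+1)I_B·R_E, so I_B = (4.29 − 0.7) / (7.96 + 151×1.5) = 0.0153 mA.
I_C = β·I_B = 150×0.0153 = 2.29 mA, and I_E = (β+1)I_B = 2.31 mA.
V_CE = V_CC − I_C·R_C − I_E·R_E = 21 − 2.29×0.68 − 2.31×1.5 = 16 V.
V_CE = 16 V > 0.2 V confirms active-region operation.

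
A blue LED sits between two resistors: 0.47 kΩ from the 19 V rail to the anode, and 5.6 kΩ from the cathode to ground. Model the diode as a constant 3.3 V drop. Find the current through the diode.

I ≈ 2.6 mA

The two resistors are in series with the diode, so KVL gives 19 = I·0.47 + 3.3 + I·5.6.
I = (19 − 3.3) / (0.47 + 5.6) kΩ = 15.7 / 6.07 = 2.59 mA.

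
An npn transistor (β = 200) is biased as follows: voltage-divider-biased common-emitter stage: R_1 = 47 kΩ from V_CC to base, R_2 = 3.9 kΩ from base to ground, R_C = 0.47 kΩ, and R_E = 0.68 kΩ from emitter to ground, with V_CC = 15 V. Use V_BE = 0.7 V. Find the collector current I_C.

I_C ≈ 0.64 mA

Thevenize the base divider: V_Th = V_CC·R_2/(R_1+R_2) = 15×3.9/50.9 = 1.15 V, R_Th = R_1‖R_2 = 3.6 kΩ.
Base-emitter loop: V_Th = I_B·R_Th + V_BE + (β+1)I_B·R_E, so I_B = (1.15 − 0.7) / (3.6 + 201×0.68) = 0.0032 mA.
I_C = β·I_B = 200×0.0032 = 0.641 mA, and I_E = (β+1)I_B = 0.644 mA.
V_CE = V_CC − I_C·R_C − I_E·R_E = 15 − 0.641×0.47 − 0.644×0.68 = 14.3 V.
V_CE = 14.3 V > 0.2 V confirms active-region operation.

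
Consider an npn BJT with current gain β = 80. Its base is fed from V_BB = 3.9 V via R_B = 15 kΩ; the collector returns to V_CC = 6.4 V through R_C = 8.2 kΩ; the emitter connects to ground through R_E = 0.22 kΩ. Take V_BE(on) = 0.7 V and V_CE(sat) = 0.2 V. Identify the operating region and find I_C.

Assume active: I_B = (3.9 − 0.7)/(15 + 81×0.22) = 0.0975 mA, I_C = β·I_B = 7.8 mA.
Then V_CE = 6.4 − 7.8×8.2 − 7.9×0.22 = -59.3 V < 0.2 V — the active assumption fails.
Re-solve with V_CE = 0.2 V. KCL at the emitter: V_E/R_E = (V_BB−0.7−V_E)/R_B + (V_CC−0.2−V_E)/R_C, giving V_E = 0.205 V.
I_C = (V_CC − 0.2 − V_E)/R_C = (6.2 − 0.205)/8.2 = 0.731 mA.
Check: I_B = (3.2 − 0.205)/15 = 0.2 mA, and β·I_B = 16 mA > I_C, confirming saturation.

saturation; I_C ≈ 0.73 mA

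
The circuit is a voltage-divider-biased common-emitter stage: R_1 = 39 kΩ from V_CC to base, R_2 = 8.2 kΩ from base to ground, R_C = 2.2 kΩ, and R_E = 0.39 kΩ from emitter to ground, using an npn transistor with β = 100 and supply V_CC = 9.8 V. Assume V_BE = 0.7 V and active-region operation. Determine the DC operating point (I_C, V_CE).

Thevenize the base divider: V_Th = V_CC·R_2/(R_1+R_2) = 9.8×8.2/47.2 = 1.7 V, R_Th = R_1‖R_2 = 6.78 kΩ.
Base-emitter loop: V_Th = I_B·R_Th + V_BE + (β+1)I_B·R_E, so I_B = (1.7 − 0.7) / (6.78 + 101×0.39) = 0.0217 mA.
I_C = β·I_B = 100×0.0217 = 2.17 mA, and I_E = (β+1)I_B = 2.19 mA.
V_CE = V_CC − I_C·R_C − I_E·R_E = 9.8 − 2.17×2.2 − 2.19×0.39 = 4.17 V.
V_CE = 4.17 V > 0.2 V confirms active-region operation.

I_C ≈ 2.2 mA, V_CE ≈ 4.2 V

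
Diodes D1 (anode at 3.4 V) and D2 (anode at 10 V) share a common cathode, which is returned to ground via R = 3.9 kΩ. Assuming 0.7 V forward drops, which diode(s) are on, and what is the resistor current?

Assume both conduct. Then node N would need to be at both 3.4−0.7 = 2.7 V and 10−0.7 = 9.3 V, which is impossible.
Assume only D2 conducts: V_N = 10 − 0.7 = 9.3 V, so I_R = 9.3/3.9 = 2.38 mA.
Check D1: its anode-to-cathode voltage is 3.4 − 9.3 = -5.9 V < 0.7 V, so it is off. The assumption is consistent.

Only D2 conducts; I_R ≈ 2.4 mA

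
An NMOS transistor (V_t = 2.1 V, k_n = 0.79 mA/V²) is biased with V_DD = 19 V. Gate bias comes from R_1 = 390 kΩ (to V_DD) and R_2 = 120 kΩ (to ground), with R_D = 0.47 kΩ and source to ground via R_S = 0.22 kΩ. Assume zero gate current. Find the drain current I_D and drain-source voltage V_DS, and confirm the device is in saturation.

V_G = V_DD·R_2/(R_1+R_2) = 19×120/510 = 4.47 V.
Assume saturation: I_D = (k_n/2)(V_GS − V_t)² with V_GS = V_G − I_D·R_S = 4.47 − 0.22·I_D.
Substituting gives 0.0191·I_D² − 1.41·I_D + 2.22 = 0, with roots I_D = 1.61 or 72.3 mA.
The root I_D = 72.3 mA gives V_GS = -11.4 V ≤ V_t, so take I_D = 1.61 mA.
Then V_GS = 4.12 V and V_DS = V_DD − I_D(R_D+R_S) = 19 − 1.61×0.69 = 17.9 V.
Saturation requires V_DS ≥ V_GS − V_t = 2.02 V; 17.9 ≥ 2.02 ✓.

I_D ≈ 1.6 mA, V_DS ≈ 18 V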